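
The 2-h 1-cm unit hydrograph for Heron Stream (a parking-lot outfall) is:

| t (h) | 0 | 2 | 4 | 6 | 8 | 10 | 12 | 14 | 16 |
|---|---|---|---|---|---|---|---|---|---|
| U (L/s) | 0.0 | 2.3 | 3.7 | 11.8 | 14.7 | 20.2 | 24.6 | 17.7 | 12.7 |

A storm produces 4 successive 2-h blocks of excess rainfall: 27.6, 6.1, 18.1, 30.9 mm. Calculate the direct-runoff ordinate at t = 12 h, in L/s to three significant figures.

By discrete convolution, Q_j = Σ (P_i / 10 mm) · U_{j−i}.
At t = 12 h (j=6): Q = (27.6/10)·24.6 + (6.1/10)·20.2 + (18.1/10)·14.7 + (30.9/10)·11.8 = 143 L/s.

Q ≈ 143 L/s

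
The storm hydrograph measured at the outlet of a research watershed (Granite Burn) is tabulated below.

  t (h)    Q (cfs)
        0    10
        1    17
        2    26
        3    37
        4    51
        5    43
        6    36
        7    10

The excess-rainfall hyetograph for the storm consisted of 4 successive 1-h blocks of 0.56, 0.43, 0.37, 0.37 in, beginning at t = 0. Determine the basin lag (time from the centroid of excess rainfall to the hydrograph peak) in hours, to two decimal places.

t_L ≈ 2.18 h

Centroid of excess rainfall: t_c = Σ P_i·t̄_i / ΣP_i = 1.8179 h (block centres at 0.5, 1.5, 2.5, 3.5 h).
Hydrograph peak occurs at t = 4 h, so basin lag t_L = 4 − 1.8179 = 2.18 h.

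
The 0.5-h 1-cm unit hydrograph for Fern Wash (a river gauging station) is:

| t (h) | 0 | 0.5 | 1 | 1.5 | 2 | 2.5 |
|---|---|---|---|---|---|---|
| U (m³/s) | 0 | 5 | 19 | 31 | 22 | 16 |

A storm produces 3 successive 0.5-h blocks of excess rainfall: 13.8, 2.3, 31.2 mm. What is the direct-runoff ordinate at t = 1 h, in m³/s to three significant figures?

By discrete convolution, Q_j = Σ (P_i / 10 mm) · U_{j−i}.
At t = 1 h (j=2): Q = (13.8/10)·19 + (2.3/10)·5 + (31.2/10)·0 = 27.4 m³/s.

Q ≈ 27.4 m³/s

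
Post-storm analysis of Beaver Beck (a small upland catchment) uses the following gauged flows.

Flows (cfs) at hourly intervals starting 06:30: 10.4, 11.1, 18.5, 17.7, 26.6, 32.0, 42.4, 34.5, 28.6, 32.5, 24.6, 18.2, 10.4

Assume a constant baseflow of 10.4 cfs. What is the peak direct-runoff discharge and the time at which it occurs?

Subtracting baseflow gives direct-runoff ordinates: 0.0, 0.7, 8.1, 7.3, 16.2, 21.6, 32.0, 24.1, 18.2, 22.1, 14.2, 7.8, 0.0 cfs.
The maximum is 32.0 cfs, occurring at the reading for t = 12:30.

Q_p = 32.0 cfs at t = 12:30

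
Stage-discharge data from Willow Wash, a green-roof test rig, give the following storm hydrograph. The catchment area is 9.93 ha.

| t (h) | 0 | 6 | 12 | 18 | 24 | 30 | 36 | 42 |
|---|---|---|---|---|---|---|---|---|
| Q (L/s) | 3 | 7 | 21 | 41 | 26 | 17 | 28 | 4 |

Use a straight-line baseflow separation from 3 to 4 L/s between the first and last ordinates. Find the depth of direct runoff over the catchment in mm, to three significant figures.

Direct runoff: 0.00, 3.86, 17.71, 37.57, 22.43, 13.29, 24.14, 0.00 L/s; ΣQ_DR = 119.0 L/s.
V = ΣQ_DR · Δt = 119.0 × 21600 s = 2.570 × 10^6 L.
Over A = 9.93 ha, depth = V / A = 25.9 mm.

d ≈ 25.9 mm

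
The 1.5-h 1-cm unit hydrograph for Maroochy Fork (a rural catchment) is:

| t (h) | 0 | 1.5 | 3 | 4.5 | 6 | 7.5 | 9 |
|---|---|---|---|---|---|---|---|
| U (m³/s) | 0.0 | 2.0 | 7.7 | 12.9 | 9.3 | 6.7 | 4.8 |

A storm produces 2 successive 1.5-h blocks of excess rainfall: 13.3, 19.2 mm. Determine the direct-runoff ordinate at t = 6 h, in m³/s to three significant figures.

By discrete convolution, Q_j = Σ (P_i / 10 mm) · U_{j−i}.
At t = 6 h (j=4): Q = (13.3/10)·9.3 + (19.2/10)·12.9 = 37.1 m³/s.

Q ≈ 37.1 m³/s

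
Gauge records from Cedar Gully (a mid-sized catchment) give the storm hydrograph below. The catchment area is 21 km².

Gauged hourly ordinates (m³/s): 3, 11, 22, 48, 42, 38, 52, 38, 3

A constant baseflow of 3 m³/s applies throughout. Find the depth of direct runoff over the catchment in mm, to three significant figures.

Direct runoff: 0.0, 8.0, 19.0, 45.0, 39.0, 35.0, 49.0, 35.0, 0.0 m³/s; ΣQ_DR = 230.0 m³/s.
V = ΣQ_DR · Δt = 230.0 × 3600 s = 8.280 × 10^5 m³.
Over A = 21 km², depth = V / A = 39.4 mm.

d ≈ 39.4 mm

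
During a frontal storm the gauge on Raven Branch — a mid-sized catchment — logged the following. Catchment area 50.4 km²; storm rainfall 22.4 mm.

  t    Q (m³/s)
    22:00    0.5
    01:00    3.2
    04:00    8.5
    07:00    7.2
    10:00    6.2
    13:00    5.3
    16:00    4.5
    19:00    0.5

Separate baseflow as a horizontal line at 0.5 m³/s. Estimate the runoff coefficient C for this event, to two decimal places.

ΣQ_DR = 31.90 m³/s; V = ΣQ_DR·Δt = 3.445 × 10^5 m³.
Runoff depth d = V / A = 6.836 mm.
C = d / P = 6.836 / 22.4 = 0.31.

C ≈ 0.31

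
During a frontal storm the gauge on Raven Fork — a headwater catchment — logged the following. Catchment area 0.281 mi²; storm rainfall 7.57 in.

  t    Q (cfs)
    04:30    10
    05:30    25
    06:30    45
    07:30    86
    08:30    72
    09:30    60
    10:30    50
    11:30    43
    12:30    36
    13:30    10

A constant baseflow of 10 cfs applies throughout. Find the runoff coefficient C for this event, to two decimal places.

C ≈ 0.25

ΣQ_DR = 337.0 cfs; V = ΣQ_DR·Δt = 1.213 × 10^6 ft³.
Runoff depth d = V / A = 1.858 in.
C = d / P = 1.858 / 7.57 = 0.25.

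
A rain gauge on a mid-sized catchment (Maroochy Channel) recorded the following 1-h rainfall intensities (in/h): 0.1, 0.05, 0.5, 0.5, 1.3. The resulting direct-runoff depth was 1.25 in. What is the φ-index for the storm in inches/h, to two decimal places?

Only the 3 blocks with intensity above φ contribute runoff: 0.5, 0.5, 1.3 in/h.
Σ(I−φ)·Δt = d  ⇒  (0.5+0.5+1.3 − 3φ)·1 = 1.25
φ = (2.300 − 1.25/1) / 3 = 0.35 in/h.

φ ≈ 0.35 in/h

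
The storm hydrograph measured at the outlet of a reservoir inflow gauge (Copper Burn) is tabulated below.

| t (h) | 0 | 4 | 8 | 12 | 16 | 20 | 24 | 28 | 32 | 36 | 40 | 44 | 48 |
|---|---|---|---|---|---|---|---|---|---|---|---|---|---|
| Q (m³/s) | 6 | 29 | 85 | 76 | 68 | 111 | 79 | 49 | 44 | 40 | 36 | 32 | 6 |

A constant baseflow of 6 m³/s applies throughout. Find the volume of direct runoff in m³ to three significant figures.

Direct-runoff ordinates (Q − Q_b): 0.0, 23.0, 79.0, 70.0, 62.0, 105.0, 73.0, 43.0, 38.0, 34.0, 30.0, 26.0, 0.0 m³/s.
ΣQ_DR = 583.0 m³/s.
With Δt = 4 h = 14400 s, V = ΣQ_DR · Δt = 583.0 × 14400 = 8.40 × 10^6 m³.

V ≈ 8.40 × 10^6 m³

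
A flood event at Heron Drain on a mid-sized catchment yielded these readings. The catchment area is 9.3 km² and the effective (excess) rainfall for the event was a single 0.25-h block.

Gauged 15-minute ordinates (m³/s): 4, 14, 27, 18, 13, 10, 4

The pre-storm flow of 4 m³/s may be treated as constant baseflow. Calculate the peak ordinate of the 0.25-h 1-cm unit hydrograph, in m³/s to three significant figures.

U_p ≈ 38.3 m³/s

Direct runoff: 0.0, 10.0, 23.0, 14.0, 9.0, 6.0, 0.0 m³/s; ΣQ_DR = 62.00 m³/s, peak = 23.0 m³/s.
Runoff depth d = ΣQ_DR·Δt / A = 62.00 × 900 / (9.3 km²) = 6.000 mm.
The 1-cm UH is the DRH scaled by (10 mm)/d, so U_p = 23.0 × 10/6.000 = 38.3 m³/s.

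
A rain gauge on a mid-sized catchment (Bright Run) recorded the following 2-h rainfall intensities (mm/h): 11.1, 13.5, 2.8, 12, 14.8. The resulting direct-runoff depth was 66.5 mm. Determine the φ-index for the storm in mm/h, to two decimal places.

φ ≈ 4.54 mm/h

Only the 4 blocks with intensity above φ contribute runoff: 11.1, 13.5, 12, 14.8 mm/h.
Σ(I−φ)·Δt = d  ⇒  (11.1+13.5+12+14.8 − 4φ)·2 = 66.5
φ = (51.40 − 66.5/2) / 4 = 4.54 mm/h.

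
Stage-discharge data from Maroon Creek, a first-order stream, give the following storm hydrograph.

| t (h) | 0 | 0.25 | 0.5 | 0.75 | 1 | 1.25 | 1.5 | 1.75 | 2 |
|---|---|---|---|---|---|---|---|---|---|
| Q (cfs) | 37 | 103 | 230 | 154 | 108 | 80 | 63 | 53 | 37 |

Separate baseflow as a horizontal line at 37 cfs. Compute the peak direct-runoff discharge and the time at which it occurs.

Q_p = 193.0 cfs at t = 0.5 h

Subtracting baseflow gives direct-runoff ordinates: 0.0, 66.0, 193.0, 117.0, 71.0, 43.0, 26.0, 16.0, 0.0 cfs.
The maximum is 193.0 cfs, occurring at the reading for t = 0.5 h.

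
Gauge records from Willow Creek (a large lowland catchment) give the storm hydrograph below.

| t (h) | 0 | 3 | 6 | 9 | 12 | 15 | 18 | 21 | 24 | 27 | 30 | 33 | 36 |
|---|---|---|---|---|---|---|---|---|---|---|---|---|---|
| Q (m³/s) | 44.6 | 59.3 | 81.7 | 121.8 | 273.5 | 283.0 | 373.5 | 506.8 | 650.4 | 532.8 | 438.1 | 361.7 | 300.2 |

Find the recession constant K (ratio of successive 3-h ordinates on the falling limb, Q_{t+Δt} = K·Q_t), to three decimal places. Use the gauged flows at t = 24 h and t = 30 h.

Using the recession-limb readings at t = 24 h and t = 30 h: Q falls from 650.4 to 438.1 m³/s over 2 intervals.
K = (Q₂/Q₁)^(1/2) = (438.1/650.4)^(1/2) = 0.821.

K ≈ 0.821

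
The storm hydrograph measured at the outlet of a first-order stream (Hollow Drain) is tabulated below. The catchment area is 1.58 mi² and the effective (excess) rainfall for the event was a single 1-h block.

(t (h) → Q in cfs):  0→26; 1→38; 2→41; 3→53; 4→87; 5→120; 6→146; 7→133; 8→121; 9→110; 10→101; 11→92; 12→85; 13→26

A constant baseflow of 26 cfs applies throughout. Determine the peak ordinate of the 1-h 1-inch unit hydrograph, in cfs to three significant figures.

U_p ≈ 150 cfs

Direct runoff: 0.0, 12.0, 15.0, 27.0, 61.0, 94.0, 120.0, 107.0, 95.0, 84.0, 75.0, 66.0, 59.0, 0.0 cfs; ΣQ_DR = 815.0 cfs, peak = 120.0 cfs.
Runoff depth d = ΣQ_DR·Δt / A = 815.0 × 3600 / (1.58 mi²) = 0.7993 in.
The 1-inch UH is the DRH scaled by (1 in)/d, so U_p = 120.0 × 1/0.7993 = 150 cfs.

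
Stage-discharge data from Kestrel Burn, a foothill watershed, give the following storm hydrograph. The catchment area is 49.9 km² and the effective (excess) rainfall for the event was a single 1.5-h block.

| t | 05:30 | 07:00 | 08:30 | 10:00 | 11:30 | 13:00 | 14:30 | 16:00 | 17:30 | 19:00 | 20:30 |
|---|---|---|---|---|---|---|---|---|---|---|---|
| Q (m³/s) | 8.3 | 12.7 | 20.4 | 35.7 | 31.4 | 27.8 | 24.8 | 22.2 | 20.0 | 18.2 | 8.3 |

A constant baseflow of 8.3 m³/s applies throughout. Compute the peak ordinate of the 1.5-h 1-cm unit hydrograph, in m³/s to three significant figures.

Direct runoff: 0.0, 4.4, 12.1, 27.4, 23.1, 19.5, 16.5, 13.9, 11.7, 9.9, 0.0 m³/s; ΣQ_DR = 138.5 m³/s, peak = 27.4 m³/s.
Runoff depth d = ΣQ_DR·Δt / A = 138.5 × 5400 / (49.9 km²) = 14.99 mm.
The 1-cm UH is the DRH scaled by (10 mm)/d, so U_p = 27.4 × 10/14.99 = 18.3 m³/s.

U_p ≈ 18.3 m³/s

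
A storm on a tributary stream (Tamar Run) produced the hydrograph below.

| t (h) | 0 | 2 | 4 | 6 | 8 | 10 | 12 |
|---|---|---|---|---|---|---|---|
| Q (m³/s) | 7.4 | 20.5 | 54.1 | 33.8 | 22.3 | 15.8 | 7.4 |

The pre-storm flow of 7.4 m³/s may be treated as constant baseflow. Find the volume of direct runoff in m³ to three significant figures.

Direct-runoff ordinates (Q − Q_b): 0.0, 13.1, 46.7, 26.4, 14.9, 8.4, 0.0 m³/s.
ΣQ_DR = 109.5 m³/s.
With Δt = 2 h = 7200 s, V = ΣQ_DR · Δt = 109.5 × 7200 = 7.88 × 10^5 m³.

V ≈ 7.88 × 10^5 m³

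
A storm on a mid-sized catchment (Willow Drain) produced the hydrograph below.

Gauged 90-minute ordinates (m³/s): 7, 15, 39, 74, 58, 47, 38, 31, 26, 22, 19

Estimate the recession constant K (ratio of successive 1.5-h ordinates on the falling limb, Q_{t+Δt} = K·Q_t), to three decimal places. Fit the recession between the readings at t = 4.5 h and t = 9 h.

Using the recession-limb readings at t = 4.5 h and t = 9 h: Q falls from 74 to 38 m³/s over 3 intervals.
K = (Q₂/Q₁)^(1/3) = (38/74)^(1/3) = 0.801.

K ≈ 0.801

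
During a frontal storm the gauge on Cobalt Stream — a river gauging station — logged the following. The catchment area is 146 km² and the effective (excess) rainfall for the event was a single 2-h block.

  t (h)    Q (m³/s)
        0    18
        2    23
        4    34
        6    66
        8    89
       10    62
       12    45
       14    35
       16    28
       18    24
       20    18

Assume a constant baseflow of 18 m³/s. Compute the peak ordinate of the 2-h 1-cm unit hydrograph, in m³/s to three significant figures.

U_p ≈ 59.0 m³/s

Direct runoff: 0.0, 5.0, 16.0, 48.0, 71.0, 44.0, 27.0, 17.0, 10.0, 6.0, 0.0 m³/s; ΣQ_DR = 244.0 m³/s, peak = 71.0 m³/s.
Runoff depth d = ΣQ_DR·Δt / A = 244.0 × 7200 / (146 km²) = 12.03 mm.
The 1-cm UH is the DRH scaled by (10 mm)/d, so U_p = 71.0 × 10/12.03 = 59.0 m³/s.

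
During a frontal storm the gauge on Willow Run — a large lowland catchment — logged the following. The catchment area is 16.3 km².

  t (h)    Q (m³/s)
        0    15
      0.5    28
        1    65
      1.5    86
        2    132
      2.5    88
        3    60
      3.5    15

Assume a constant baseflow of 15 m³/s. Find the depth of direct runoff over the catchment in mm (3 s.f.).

Direct runoff: 0.0, 13.0, 50.0, 71.0, 117.0, 73.0, 45.0, 0.0 m³/s; ΣQ_DR = 369.0 m³/s.
V = ΣQ_DR · Δt = 369.0 × 1800 s = 6.642 × 10^5 m³.
Over A = 16.3 km², depth = V / A = 40.7 mm.

d ≈ 40.7 mm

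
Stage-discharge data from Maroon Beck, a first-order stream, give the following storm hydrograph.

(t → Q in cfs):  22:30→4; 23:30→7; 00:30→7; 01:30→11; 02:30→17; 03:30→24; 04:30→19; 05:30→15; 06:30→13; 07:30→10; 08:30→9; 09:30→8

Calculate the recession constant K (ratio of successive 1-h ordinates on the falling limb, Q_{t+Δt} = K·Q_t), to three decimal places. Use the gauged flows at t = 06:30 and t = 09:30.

K ≈ 0.851

Using the recession-limb readings at t = 06:30 and t = 09:30: Q falls from 13 to 8 cfs over 3 intervals.
K = (Q₂/Q₁)^(1/3) = (8/13)^(1/3) = 0.851.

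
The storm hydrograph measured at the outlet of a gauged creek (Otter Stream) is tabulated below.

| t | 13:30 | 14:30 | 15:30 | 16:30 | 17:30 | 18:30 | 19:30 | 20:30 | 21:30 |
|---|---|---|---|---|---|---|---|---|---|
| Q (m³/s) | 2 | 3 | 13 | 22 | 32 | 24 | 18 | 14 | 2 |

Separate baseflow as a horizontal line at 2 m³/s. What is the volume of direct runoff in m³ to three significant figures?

V ≈ 4.03 × 10^5 m³

Direct-runoff ordinates (Q − Q_b): 0.0, 1.0, 11.0, 20.0, 30.0, 22.0, 16.0, 12.0, 0.0 m³/s.
ΣQ_DR = 112.0 m³/s.
With Δt = 1 h = 3600 s, V = ΣQ_DR · Δt = 112.0 × 3600 = 4.03 × 10^5 m³.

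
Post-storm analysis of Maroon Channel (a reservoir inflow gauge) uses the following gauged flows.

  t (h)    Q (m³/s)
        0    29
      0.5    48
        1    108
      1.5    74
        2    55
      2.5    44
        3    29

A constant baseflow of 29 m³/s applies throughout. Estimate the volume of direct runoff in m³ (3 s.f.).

V ≈ 3.31 × 10^5 m³

Direct-runoff ordinates (Q − Q_b): 0.0, 19.0, 79.0, 45.0, 26.0, 15.0, 0.0 m³/s.
ΣQ_DR = 184.0 m³/s.
With Δt = 0.5 h = 1800 s, V = ΣQ_DR · Δt = 184.0 × 1800 = 3.31 × 10^5 m³.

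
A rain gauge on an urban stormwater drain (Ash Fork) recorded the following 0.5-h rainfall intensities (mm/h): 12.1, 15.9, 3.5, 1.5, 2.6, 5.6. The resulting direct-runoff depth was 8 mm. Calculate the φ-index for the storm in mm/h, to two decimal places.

Only the 2 blocks with intensity above φ contribute runoff: 12.1, 15.9 mm/h.
Σ(I−φ)·Δt = d  ⇒  (12.1+15.9 − 2φ)·0.5 = 8
φ = (28.00 − 8/0.5) / 2 = 6.00 mm/h.

φ ≈ 6.00 mm/h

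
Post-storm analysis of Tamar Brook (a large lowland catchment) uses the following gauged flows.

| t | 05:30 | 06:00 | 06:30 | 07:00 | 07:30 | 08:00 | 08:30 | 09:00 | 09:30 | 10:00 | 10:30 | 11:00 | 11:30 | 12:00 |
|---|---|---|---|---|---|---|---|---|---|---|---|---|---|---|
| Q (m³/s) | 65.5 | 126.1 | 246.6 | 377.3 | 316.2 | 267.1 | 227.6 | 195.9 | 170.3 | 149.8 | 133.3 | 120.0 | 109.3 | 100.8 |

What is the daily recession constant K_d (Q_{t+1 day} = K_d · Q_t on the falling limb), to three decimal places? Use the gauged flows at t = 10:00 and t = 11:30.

K_d ≈ 0.006

Between t = 10:00 and t = 11:30 the flow falls from 149.8 to 109.3 m³/s over 3×0.5 h = 1.5 h.
Per-interval ratio K = (109.3/149.8)^(1/3) = 0.9003; K_d = K^(24/0.5) = 0.006.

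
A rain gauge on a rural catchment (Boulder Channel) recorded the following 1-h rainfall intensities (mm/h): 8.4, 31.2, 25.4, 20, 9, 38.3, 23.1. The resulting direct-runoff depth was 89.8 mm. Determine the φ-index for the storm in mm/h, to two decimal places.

Only the 5 blocks with intensity above φ contribute runoff: 31.2, 25.4, 20, 38.3, 23.1 mm/h.
Σ(I−φ)·Δt = d  ⇒  (31.2+25.4+20+38.3+23.1 − 5φ)·1 = 89.8
φ = (138.0 − 89.8/1) / 5 = 9.64 mm/h.

φ ≈ 9.64 mm/h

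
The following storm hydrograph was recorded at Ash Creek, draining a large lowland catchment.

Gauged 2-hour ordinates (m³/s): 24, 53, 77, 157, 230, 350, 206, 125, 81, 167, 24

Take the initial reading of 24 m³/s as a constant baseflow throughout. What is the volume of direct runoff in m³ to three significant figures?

V ≈ 8.86 × 10^6 m³

Direct-runoff ordinates (Q − Q_b): 0.0, 29.0, 53.0, 133.0, 206.0, 326.0, 182.0, 101.0, 57.0, 143.0, 0.0 m³/s.
ΣQ_DR = 1230 m³/s.
With Δt = 2 h = 7200 s, V = ΣQ_DR · Δt = 1230 × 7200 = 8.86 × 10^6 m³.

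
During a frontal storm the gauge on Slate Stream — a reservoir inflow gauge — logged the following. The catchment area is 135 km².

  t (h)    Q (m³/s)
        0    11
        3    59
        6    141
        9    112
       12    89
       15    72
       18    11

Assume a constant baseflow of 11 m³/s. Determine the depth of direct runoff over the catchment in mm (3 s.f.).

d ≈ 33.4 mm

Direct runoff: 0.0, 48.0, 130.0, 101.0, 78.0, 61.0, 0.0 m³/s; ΣQ_DR = 418.0 m³/s.
V = ΣQ_DR · Δt = 418.0 × 10800 s = 4.514 × 10^6 m³.
Over A = 135 km², depth = V / A = 33.4 mm.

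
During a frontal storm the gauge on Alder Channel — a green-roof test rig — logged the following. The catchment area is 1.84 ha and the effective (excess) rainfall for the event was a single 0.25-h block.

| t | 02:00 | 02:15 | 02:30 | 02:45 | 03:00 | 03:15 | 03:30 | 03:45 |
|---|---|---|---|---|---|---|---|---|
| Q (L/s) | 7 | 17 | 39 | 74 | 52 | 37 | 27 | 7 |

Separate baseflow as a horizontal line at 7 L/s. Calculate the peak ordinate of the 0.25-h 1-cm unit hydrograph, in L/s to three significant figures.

U_p ≈ 67.1 L/s

Direct runoff: 0.0, 10.0, 32.0, 67.0, 45.0, 30.0, 20.0, 0.0 L/s; ΣQ_DR = 204.0 L/s, peak = 67.0 L/s.
Runoff depth d = ΣQ_DR·Δt / A = 204.0 × 900 / (1.84 ha) = 9.978 mm.
The 1-cm UH is the DRH scaled by (10 mm)/d, so U_p = 67.0 × 10/9.978 = 67.1 L/s.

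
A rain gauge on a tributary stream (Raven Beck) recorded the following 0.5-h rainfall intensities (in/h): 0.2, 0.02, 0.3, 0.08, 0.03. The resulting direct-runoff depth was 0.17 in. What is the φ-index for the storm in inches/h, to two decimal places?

Only the 2 blocks with intensity above φ contribute runoff: 0.2, 0.3 in/h.
Σ(I−φ)·Δt = d  ⇒  (0.2+0.3 − 2φ)·0.5 = 0.17
φ = (0.5000 − 0.17/0.5) / 2 = 0.08 in/h.

φ ≈ 0.08 in/h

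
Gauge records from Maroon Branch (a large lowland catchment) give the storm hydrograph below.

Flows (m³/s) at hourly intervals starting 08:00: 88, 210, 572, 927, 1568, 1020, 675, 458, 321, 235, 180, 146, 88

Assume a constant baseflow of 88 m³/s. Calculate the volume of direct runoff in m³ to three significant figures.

V ≈ 1.92 × 10^7 m³

Direct-runoff ordinates (Q − Q_b): 0.0, 122.0, 484.0, 839.0, 1480.0, 932.0, 587.0, 370.0, 233.0, 147.0, 92.0, 58.0, 0.0 m³/s.
ΣQ_DR = 5344 m³/s.
With Δt = 1 h = 3600 s, V = ΣQ_DR · Δt = 5344 × 3600 = 1.92 × 10^7 m³.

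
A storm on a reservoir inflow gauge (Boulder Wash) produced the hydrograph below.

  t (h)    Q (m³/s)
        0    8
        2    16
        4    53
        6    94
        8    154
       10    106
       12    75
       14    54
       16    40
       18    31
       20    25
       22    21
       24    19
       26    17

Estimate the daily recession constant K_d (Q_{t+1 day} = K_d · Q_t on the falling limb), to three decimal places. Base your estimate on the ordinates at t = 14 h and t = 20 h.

Between t = 14 h and t = 20 h the flow falls from 54 to 25 m³/s over 3×2 h = 6 h.
Per-interval ratio K = (25/54)^(1/3) = 0.7736; K_d = K^(24/2) = 0.046.

K_d ≈ 0.046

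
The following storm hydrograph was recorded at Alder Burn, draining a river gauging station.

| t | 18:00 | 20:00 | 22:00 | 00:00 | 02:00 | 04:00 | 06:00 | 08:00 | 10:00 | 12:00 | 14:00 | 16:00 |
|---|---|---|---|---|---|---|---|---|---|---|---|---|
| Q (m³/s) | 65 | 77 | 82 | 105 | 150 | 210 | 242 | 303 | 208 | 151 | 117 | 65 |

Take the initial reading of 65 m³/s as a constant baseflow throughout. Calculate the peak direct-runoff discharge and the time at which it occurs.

Subtracting baseflow gives direct-runoff ordinates: 0.0, 12.0, 17.0, 40.0, 85.0, 145.0, 177.0, 238.0, 143.0, 86.0, 52.0, 0.0 m³/s.
The maximum is 238.0 m³/s, occurring at the reading for t = 08:00.

Q_p = 238.0 m³/s at t = 08:00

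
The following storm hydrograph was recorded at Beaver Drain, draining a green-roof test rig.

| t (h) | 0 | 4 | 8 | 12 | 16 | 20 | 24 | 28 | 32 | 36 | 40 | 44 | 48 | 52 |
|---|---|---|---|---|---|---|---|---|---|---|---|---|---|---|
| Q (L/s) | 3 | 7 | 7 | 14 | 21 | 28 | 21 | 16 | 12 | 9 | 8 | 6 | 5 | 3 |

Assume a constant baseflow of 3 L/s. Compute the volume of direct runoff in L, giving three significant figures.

Direct-runoff ordinates (Q − Q_b): 0.0, 4.0, 4.0, 11.0, 18.0, 25.0, 18.0, 13.0, 9.0, 6.0, 5.0, 3.0, 2.0, 0.0 L/s.
ΣQ_DR = 118.0 L/s.
With Δt = 4 h = 14400 s, V = ΣQ_DR · Δt = 118.0 × 14400 = 1.70 × 10^6 L.

V ≈ 1.70 × 10^6 L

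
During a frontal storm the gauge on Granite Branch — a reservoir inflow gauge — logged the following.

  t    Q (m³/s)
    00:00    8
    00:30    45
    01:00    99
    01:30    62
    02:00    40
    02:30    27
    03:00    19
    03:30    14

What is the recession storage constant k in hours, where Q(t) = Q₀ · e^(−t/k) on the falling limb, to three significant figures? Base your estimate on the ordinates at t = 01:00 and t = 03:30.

On the falling limb, Q drops from 99 to 14 m³/s between t = 01:00 and t = 03:30 (Δt = 2.5 h).
k = −Δt / ln(Q₂/Q₁) = −2.5 / ln(14/99) = 1.28 h.

k ≈ 1.28 h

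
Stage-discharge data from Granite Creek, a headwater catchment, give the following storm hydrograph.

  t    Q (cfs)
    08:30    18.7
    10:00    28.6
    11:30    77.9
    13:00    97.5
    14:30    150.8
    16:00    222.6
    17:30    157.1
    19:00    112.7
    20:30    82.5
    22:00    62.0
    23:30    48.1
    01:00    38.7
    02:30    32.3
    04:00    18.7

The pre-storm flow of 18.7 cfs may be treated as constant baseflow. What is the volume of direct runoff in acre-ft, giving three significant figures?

V ≈ 110 acre-ft

Direct-runoff ordinates (Q − Q_b): 0.0, 9.9, 59.2, 78.8, 132.1, 203.9, 138.4, 94.0, 63.8, 43.3, 29.4, 20.0, 13.6, 0.0 cfs.
ΣQ_DR = 886.4 cfs.
With Δt = 1.5 h = 5400 s, V = ΣQ_DR · Δt = 886.4 × 5400 = 4.79 × 10^6 ft³ = 110 acre-ft.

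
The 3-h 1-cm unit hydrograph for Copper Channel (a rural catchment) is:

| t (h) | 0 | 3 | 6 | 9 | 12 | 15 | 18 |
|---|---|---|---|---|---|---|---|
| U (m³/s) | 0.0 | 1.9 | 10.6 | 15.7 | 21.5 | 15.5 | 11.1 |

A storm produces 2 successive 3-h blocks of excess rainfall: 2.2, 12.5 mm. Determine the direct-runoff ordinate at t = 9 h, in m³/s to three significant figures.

Q ≈ 16.7 m³/s

By discrete convolution, Q_j = Σ (P_i / 10 mm) · U_{j−i}.
At t = 9 h (j=3): Q = (2.2/10)·15.7 + (12.5/10)·10.6 = 16.7 m³/s.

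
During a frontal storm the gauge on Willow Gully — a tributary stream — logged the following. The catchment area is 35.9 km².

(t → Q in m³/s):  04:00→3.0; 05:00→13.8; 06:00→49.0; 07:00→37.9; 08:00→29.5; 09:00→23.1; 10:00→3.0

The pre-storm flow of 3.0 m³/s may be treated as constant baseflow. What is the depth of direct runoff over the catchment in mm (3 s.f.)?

d ≈ 13.9 mm

Direct runoff: 0.0, 10.8, 46.0, 34.9, 26.5, 20.1, 0.0 m³/s; ΣQ_DR = 138.3 m³/s.
V = ΣQ_DR · Δt = 138.3 × 3600 s = 4.979 × 10^5 m³.
Over A = 35.9 km², depth = V / A = 13.9 mm.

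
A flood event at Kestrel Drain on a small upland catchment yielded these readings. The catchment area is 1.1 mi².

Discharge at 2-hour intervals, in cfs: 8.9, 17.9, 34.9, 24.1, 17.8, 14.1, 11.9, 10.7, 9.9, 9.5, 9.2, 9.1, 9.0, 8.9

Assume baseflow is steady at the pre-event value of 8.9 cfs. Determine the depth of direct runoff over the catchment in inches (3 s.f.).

Direct runoff: 0.0, 9.0, 26.0, 15.2, 8.9, 5.2, 3.0, 1.8, 1.0, 0.6, 0.3, 0.2, 0.1, 0.0 cfs; ΣQ_DR = 71.30 cfs.
V = ΣQ_DR · Δt = 71.30 × 7200 s = 5.134 × 10^5 ft³.
Over A = 1.1 mi², depth = V / A = 0.201 in.

d ≈ 0.201 in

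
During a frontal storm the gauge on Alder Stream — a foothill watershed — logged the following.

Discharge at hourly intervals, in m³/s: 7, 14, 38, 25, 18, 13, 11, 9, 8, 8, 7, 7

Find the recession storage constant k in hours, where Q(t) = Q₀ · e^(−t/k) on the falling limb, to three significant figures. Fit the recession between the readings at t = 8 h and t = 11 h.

On the falling limb, Q drops from 8 to 7 m³/s between t = 8 h and t = 11 h (Δt = 3 h).
k = −Δt / ln(Q₂/Q₁) = −3 / ln(7/8) = 22.5 h.

k ≈ 22.5 h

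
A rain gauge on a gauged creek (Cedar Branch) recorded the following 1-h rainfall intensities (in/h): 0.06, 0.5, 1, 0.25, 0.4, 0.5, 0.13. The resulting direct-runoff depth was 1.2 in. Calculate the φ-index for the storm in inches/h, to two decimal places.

Only the 4 blocks with intensity above φ contribute runoff: 0.5, 1, 0.4, 0.5 in/h.
Σ(I−φ)·Δt = d  ⇒  (0.5+1+0.4+0.5 − 4φ)·1 = 1.2
φ = (2.400 − 1.2/1) / 4 = 0.30 in/h.

φ ≈ 0.30 in/h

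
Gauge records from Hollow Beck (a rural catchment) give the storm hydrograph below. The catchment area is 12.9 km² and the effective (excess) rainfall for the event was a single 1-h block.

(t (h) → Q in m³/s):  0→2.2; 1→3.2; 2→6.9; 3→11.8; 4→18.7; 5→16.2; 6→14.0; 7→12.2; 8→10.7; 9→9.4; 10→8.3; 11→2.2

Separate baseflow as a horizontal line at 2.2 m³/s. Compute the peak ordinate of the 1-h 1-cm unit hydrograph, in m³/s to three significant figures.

Direct runoff: 0.0, 1.0, 4.7, 9.6, 16.5, 14.0, 11.8, 10.0, 8.5, 7.2, 6.1, 0.0 m³/s; ΣQ_DR = 89.40 m³/s, peak = 16.5 m³/s.
Runoff depth d = ΣQ_DR·Δt / A = 89.40 × 3600 / (12.9 km²) = 24.95 mm.
The 1-cm UH is the DRH scaled by (10 mm)/d, so U_p = 16.5 × 10/24.95 = 6.61 m³/s.

U_p ≈ 6.61 m³/s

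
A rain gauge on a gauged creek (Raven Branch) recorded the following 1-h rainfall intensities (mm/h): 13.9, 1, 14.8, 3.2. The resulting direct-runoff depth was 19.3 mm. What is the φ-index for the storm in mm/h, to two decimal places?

φ ≈ 4.70 mm/h

Only the 2 blocks with intensity above φ contribute runoff: 13.9, 14.8 mm/h.
Σ(I−φ)·Δt = d  ⇒  (13.9+14.8 − 2φ)·1 = 19.3
φ = (28.70 − 19.3/1) / 2 = 4.70 mm/h.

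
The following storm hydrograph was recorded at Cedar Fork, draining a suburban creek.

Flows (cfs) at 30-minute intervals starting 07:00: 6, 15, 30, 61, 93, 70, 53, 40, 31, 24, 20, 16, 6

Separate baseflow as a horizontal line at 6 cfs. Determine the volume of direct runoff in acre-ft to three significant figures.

Direct-runoff ordinates (Q − Q_b): 0.0, 9.0, 24.0, 55.0, 87.0, 64.0, 47.0, 34.0, 25.0, 18.0, 14.0, 10.0, 0.0 cfs.
ΣQ_DR = 387.0 cfs.
With Δt = 0.5 h = 1800 s, V = ΣQ_DR · Δt = 387.0 × 1800 = 6.97 × 10^5 ft³ = 16.0 acre-ft.

V ≈ 16.0 acre-ft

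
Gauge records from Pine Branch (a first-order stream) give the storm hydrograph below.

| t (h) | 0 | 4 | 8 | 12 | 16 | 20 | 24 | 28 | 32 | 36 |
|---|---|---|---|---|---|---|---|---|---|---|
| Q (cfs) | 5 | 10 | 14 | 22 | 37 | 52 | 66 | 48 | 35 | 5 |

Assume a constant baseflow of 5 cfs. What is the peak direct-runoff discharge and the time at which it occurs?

Subtracting baseflow gives direct-runoff ordinates: 0.0, 5.0, 9.0, 17.0, 32.0, 47.0, 61.0, 43.0, 30.0, 0.0 cfs.
The maximum is 61.0 cfs, occurring at the reading for t = 24 h.

Q_p = 61.0 cfs at t = 24 h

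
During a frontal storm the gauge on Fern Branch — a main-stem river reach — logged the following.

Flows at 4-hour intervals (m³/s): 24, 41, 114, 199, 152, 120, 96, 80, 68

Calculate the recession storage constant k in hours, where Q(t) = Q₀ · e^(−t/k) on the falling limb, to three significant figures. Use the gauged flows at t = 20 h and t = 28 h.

On the falling limb, Q drops from 120 to 80 m³/s between t = 20 h and t = 28 h (Δt = 8 h).
k = −Δt / ln(Q₂/Q₁) = −8 / ln(80/120) = 19.7 h.

k ≈ 19.7 h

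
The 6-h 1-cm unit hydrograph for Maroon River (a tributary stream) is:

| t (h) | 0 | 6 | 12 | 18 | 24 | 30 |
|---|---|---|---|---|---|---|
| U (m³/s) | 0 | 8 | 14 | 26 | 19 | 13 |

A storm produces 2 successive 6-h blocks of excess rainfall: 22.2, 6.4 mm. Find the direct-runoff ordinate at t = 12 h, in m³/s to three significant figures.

Q ≈ 36.2 m³/s

By discrete convolution, Q_j = Σ (P_i / 10 mm) · U_{j−i}.
At t = 12 h (j=2): Q = (22.2/10)·14 + (6.4/10)·8 = 36.2 m³/s.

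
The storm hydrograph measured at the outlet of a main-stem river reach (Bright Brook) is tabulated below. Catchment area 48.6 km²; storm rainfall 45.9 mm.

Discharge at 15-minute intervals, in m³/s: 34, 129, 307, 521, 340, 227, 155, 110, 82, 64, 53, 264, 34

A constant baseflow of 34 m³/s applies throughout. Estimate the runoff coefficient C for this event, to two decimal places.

ΣQ_DR = 1878 m³/s; V = ΣQ_DR·Δt = 1.690 × 10^6 m³.
Runoff depth d = V / A = 34.78 mm.
C = d / P = 34.78 / 45.9 = 0.76.

C ≈ 0.76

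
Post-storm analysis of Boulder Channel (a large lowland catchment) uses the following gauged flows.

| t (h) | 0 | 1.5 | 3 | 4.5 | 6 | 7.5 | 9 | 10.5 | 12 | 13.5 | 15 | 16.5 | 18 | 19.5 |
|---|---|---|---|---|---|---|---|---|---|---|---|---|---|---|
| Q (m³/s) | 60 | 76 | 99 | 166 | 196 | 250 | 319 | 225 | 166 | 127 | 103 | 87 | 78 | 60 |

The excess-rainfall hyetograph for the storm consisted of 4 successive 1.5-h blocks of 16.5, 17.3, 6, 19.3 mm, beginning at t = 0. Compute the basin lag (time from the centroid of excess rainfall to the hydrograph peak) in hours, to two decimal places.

t_L ≈ 6.04 h

Centroid of excess rainfall: t_c = Σ P_i·t̄_i / ΣP_i = 2.9632 h (block centres at 0.75, 2.25, 3.75, 5.25 h).
Hydrograph peak occurs at t = 9 h, so basin lag t_L = 9 − 2.9632 = 6.04 h.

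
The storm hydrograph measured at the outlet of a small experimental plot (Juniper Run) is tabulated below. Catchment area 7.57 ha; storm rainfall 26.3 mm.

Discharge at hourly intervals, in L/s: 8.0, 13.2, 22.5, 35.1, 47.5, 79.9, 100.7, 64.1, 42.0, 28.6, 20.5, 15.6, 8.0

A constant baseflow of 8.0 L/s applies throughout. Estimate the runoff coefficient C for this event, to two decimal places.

ΣQ_DR = 381.7 L/s; V = ΣQ_DR·Δt = 1.374 × 10^6 L.
Runoff depth d = V / A = 18.15 mm.
C = d / P = 18.15 / 26.3 = 0.69.

C ≈ 0.69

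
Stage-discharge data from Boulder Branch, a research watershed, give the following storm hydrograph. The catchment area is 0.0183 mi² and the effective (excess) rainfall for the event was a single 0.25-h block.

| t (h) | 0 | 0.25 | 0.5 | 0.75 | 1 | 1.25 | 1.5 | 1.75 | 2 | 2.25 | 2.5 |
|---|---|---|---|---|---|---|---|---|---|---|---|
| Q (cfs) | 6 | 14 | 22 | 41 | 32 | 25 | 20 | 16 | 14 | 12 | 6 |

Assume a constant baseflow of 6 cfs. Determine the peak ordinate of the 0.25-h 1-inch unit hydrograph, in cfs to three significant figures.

Direct runoff: 0.0, 8.0, 16.0, 35.0, 26.0, 19.0, 14.0, 10.0, 8.0, 6.0, 0.0 cfs; ΣQ_DR = 142.0 cfs, peak = 35.0 cfs.
Runoff depth d = ΣQ_DR·Δt / A = 142.0 × 900 / (0.0183 mi²) = 3.006 in.
The 1-inch UH is the DRH scaled by (1 in)/d, so U_p = 35.0 × 1/3.006 = 11.6 cfs.

U_p ≈ 11.6 cfs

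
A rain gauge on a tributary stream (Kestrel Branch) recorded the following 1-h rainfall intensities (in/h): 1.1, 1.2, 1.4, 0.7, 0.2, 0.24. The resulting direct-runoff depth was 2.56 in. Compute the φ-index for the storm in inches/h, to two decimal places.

φ ≈ 0.46 in/h

Only the 4 blocks with intensity above φ contribute runoff: 1.1, 1.2, 1.4, 0.7 in/h.
Σ(I−φ)·Δt = d  ⇒  (1.1+1.2+1.4+0.7 − 4φ)·1 = 2.56
φ = (4.400 − 2.56/1) / 4 = 0.46 in/h.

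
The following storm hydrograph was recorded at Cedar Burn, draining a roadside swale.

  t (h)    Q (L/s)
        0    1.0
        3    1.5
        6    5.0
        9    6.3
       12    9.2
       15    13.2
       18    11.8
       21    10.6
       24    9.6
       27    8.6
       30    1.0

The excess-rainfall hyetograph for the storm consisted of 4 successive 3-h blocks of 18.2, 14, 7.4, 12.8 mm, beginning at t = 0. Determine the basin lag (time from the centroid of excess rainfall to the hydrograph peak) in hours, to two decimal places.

Centroid of excess rainfall: t_c = Σ P_i·t̄_i / ΣP_i = 5.3473 h (block centres at 1.5, 4.5, 7.5, 10.5 h).
Hydrograph peak occurs at t = 15 h, so basin lag t_L = 15 − 5.3473 = 9.65 h.

t_L ≈ 9.65 h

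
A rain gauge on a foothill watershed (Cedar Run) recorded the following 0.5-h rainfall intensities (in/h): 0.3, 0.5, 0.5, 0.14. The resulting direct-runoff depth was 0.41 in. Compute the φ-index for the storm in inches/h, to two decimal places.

Only the 3 blocks with intensity above φ contribute runoff: 0.3, 0.5, 0.5 in/h.
Σ(I−φ)·Δt = d  ⇒  (0.3+0.5+0.5 − 3φ)·0.5 = 0.41
φ = (1.300 − 0.41/0.5) / 3 = 0.16 in/h.

φ ≈ 0.16 in/h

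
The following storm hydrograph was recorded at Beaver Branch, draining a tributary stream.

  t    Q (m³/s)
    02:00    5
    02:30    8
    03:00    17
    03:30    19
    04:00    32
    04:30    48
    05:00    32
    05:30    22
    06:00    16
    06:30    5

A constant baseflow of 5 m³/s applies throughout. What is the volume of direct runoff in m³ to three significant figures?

V ≈ 2.77 × 10^5 m³

Direct-runoff ordinates (Q − Q_b): 0.0, 3.0, 12.0, 14.0, 27.0, 43.0, 27.0, 17.0, 11.0, 0.0 m³/s.
ΣQ_DR = 154.0 m³/s.
With Δt = 0.5 h = 1800 s, V = ΣQ_DR · Δt = 154.0 × 1800 = 2.77 × 10^5 m³.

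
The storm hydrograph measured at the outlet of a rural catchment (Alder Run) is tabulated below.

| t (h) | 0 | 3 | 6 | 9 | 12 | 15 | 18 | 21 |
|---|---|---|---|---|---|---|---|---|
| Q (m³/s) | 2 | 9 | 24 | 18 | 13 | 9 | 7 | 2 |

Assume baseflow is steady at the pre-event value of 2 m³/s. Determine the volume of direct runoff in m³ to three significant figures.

V ≈ 7.34 × 10^5 m³

Direct-runoff ordinates (Q − Q_b): 0.0, 7.0, 22.0, 16.0, 11.0, 7.0, 5.0, 0.0 m³/s.
ΣQ_DR = 68.00 m³/s.
With Δt = 3 h = 10800 s, V = ΣQ_DR · Δt = 68.00 × 10800 = 7.34 × 10^5 m³.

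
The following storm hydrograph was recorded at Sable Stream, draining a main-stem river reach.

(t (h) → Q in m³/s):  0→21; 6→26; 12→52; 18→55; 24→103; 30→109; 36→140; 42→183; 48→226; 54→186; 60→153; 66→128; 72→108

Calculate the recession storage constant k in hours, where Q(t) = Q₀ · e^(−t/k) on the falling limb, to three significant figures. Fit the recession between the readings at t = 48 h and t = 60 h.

On the falling limb, Q drops from 226 to 153 m³/s between t = 48 h and t = 60 h (Δt = 12 h).
k = −Δt / ln(Q₂/Q₁) = −12 / ln(153/226) = 30.8 h.

k ≈ 30.8 h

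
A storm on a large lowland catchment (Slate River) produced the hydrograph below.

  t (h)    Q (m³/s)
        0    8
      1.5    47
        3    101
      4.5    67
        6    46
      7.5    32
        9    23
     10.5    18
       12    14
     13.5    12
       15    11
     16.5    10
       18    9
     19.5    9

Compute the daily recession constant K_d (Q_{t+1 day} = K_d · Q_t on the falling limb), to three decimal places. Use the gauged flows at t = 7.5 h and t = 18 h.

K_d ≈ 0.055

Between t = 7.5 h and t = 18 h the flow falls from 32 to 9 m³/s over 7×1.5 h = 10.5 h.
Per-interval ratio K = (9/32)^(1/7) = 0.8343; K_d = K^(24/1.5) = 0.055.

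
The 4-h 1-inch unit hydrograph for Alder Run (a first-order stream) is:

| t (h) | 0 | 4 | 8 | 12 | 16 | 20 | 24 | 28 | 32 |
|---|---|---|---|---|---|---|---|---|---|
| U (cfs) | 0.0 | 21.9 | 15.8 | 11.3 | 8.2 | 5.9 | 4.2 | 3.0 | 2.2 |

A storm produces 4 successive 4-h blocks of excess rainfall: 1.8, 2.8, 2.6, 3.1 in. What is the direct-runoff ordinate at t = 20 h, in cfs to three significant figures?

Q ≈ 112 cfs

By discrete convolution, Q_j = Σ (P_i / 1 in) · U_{j−i}.
At t = 20 h (j=5): Q = (1.8/1)·5.9 + (2.8/1)·8.2 + (2.6/1)·11.3 + (3.1/1)·15.8 = 112 cfs.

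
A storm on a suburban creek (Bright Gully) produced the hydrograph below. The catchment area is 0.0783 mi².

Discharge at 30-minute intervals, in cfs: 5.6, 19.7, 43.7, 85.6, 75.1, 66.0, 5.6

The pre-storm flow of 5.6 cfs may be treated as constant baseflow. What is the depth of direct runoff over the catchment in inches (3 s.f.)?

d ≈ 2.59 in

Direct runoff: 0.0, 14.1, 38.1, 80.0, 69.5, 60.4, 0.0 cfs; ΣQ_DR = 262.1 cfs.
V = ΣQ_DR · Δt = 262.1 × 1800 s = 4.718 × 10^5 ft³.
Over A = 0.0783 mi², depth = V / A = 2.59 in.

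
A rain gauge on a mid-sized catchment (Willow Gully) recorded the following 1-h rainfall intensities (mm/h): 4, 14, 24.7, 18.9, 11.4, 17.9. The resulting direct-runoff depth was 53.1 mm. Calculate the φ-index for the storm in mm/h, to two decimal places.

Only the 5 blocks with intensity above φ contribute runoff: 14, 24.7, 18.9, 11.4, 17.9 mm/h.
Σ(I−φ)·Δt = d  ⇒  (14+24.7+18.9+11.4+17.9 − 5φ)·1 = 53.1
φ = (86.90 − 53.1/1) / 5 = 6.76 mm/h.

φ ≈ 6.76 mm/h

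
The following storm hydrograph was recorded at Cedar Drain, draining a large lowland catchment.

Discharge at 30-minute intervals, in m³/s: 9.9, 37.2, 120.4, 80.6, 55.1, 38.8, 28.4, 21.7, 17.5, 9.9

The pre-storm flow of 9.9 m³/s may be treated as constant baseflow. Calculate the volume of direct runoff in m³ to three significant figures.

V ≈ 5.77 × 10^5 m³

Direct-runoff ordinates (Q − Q_b): 0.0, 27.3, 110.5, 70.7, 45.2, 28.9, 18.5, 11.8, 7.6, 0.0 m³/s.
ΣQ_DR = 320.5 m³/s.
With Δt = 0.5 h = 1800 s, V = ΣQ_DR · Δt = 320.5 × 1800 = 5.77 × 10^5 m³.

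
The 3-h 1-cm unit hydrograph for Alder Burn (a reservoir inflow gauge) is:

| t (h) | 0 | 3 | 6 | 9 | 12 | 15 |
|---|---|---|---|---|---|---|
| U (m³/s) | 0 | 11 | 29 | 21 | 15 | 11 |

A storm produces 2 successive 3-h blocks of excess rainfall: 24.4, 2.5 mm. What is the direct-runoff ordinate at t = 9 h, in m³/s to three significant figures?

Q ≈ 58.5 m³/s

By discrete convolution, Q_j = Σ (P_i / 10 mm) · U_{j−i}.
At t = 9 h (j=3): Q = (24.4/10)·21 + (2.5/10)·29 = 58.5 m³/s.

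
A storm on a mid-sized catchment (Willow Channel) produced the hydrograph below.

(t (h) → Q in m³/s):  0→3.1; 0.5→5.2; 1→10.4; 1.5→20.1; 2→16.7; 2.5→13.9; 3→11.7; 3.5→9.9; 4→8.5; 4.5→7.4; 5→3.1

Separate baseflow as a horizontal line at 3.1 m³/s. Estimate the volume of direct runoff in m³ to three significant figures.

Direct-runoff ordinates (Q − Q_b): 0.0, 2.1, 7.3, 17.0, 13.6, 10.8, 8.6, 6.8, 5.4, 4.3, 0.0 m³/s.
ΣQ_DR = 75.90 m³/s.
With Δt = 0.5 h = 1800 s, V = ΣQ_DR · Δt = 75.90 × 1800 = 1.37 × 10^5 m³.

V ≈ 1.37 × 10^5 m³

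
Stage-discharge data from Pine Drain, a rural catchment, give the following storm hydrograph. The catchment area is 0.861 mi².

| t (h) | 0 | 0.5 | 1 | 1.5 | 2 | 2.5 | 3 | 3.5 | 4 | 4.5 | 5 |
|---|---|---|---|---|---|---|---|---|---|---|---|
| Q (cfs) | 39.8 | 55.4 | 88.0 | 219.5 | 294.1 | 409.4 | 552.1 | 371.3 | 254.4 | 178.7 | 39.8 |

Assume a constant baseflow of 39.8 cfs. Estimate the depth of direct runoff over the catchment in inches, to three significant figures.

Direct runoff: 0.0, 15.6, 48.2, 179.7, 254.3, 369.6, 512.3, 331.5, 214.6, 138.9, 0.0 cfs; ΣQ_DR = 2065 cfs.
V = ΣQ_DR · Δt = 2065 × 1800 s = 3.716 × 10^6 ft³.
Over A = 0.861 mi², depth = V / A = 1.86 in.

d ≈ 1.86 in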